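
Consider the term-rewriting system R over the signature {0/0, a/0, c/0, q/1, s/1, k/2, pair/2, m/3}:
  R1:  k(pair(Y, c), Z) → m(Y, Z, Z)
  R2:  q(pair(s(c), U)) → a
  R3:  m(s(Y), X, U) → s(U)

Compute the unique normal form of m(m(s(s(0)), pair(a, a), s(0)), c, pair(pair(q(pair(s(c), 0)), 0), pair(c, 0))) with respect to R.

1. m(m(s(s(0)), pair(a, a), s(0)), c, pair(pair(q(pair(s(c), 0)), 0), pair(c, 0)))  →  m(s(s(0)), c, pair(pair(q(pair(s(c), 0)), 0), pair(c, 0)))   [R3 at 1]
2. m(s(s(0)), c, pair(pair(q(pair(s(c), 0)), 0), pair(c, 0)))  →  s(pair(pair(q(pair(s(c), 0)), 0), pair(c, 0)))   [R3 at ε]
3. s(pair(pair(q(pair(s(c), 0)), 0), pair(c, 0)))  →  s(pair(pair(a, 0), pair(c, 0)))   [R2 at 1.1.1]

s(pair(pair(a, 0), pair(c, 0)))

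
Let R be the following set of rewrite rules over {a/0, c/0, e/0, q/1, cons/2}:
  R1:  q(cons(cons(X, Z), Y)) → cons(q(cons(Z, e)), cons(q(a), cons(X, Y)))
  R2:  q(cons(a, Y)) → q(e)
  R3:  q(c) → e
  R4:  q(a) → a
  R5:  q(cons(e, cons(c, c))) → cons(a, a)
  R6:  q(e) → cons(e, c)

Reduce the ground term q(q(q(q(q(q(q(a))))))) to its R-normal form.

a

1. q(q(q(q(q(q(q(a)))))))  →  q(q(q(q(q(q(a))))))   [R4 at 1.1.1.1.1.1]
2. q(q(q(q(q(q(a))))))  →  q(q(q(q(q(a)))))   [R4 at 1.1.1.1.1]
3. q(q(q(q(q(a)))))  →  q(q(q(q(a))))   [R4 at 1.1.1.1]
4. q(q(q(q(a))))  →  q(q(q(a)))   [R4 at 1.1.1]
5. q(q(q(a)))  →  q(q(a))   [R4 at 1.1]
6. q(q(a))  →  q(a)   [R4 at 1]
7. q(a)  →  a   [R4 at ε]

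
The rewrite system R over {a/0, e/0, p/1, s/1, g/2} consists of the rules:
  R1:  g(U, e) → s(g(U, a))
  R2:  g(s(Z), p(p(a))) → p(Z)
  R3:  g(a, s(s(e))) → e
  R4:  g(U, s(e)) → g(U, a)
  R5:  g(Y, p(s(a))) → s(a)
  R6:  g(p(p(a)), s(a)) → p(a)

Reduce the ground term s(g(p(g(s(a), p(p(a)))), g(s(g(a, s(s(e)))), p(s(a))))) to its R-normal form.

s(p(a))

1. s(g(p(g(s(a), p(p(a)))), g(s(g(a, s(s(e)))), p(s(a)))))  →  s(g(p(p(a)), g(s(g(a, s(s(e)))), p(s(a)))))   [R2 at 1.1.1]
2. s(g(p(p(a)), g(s(g(a, s(s(e)))), p(s(a)))))  →  s(g(p(p(a)), s(a)))   [R5 at 1.2]
3. s(g(p(p(a)), s(a)))  →  s(p(a))   [R6 at 1]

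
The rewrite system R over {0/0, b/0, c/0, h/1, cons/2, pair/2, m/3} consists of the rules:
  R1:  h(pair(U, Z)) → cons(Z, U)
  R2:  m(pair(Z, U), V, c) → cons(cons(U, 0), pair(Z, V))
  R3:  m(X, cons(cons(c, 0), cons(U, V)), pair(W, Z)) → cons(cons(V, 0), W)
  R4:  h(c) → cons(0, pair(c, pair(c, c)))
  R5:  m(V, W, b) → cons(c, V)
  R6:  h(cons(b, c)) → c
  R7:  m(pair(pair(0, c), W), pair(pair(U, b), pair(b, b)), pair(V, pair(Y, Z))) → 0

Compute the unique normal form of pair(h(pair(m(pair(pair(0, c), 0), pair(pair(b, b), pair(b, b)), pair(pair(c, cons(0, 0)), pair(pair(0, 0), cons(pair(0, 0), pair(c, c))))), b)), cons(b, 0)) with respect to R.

1. pair(h(pair(m(pair(pair(0, c), 0), pair(pair(b, b), pair(b, b)), pair(pair(c, cons(0, 0)), pair(pair(0, 0), cons(pair(0, 0), pair(c, c))))), b)), cons(b, 0))  →  pair(cons(b, m(pair(pair(0, c), 0), pair(pair(b, b), pair(b, b)), pair(pair(c, cons(0, 0)), pair(pair(0, 0), cons(pair(0, 0), pair(c, c)))))), cons(b, 0))   [R1 at 1]
2. pair(cons(b, m(pair(pair(0, c), 0), pair(pair(b, b), pair(b, b)), pair(pair(c, cons(0, 0)), pair(pair(0, 0), cons(pair(0, 0), pair(c, c)))))), cons(b, 0))  →  pair(cons(b, 0), cons(b, 0))   [R7 at 1.2]

pair(cons(b, 0), cons(b, 0))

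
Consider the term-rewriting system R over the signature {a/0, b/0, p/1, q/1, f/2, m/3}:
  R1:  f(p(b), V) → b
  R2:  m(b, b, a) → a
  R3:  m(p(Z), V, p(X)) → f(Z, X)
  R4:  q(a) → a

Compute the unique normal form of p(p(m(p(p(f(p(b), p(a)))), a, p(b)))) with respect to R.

1. p(p(m(p(p(f(p(b), p(a)))), a, p(b))))  →  p(p(f(p(f(p(b), p(a))), b)))   [R3 at 1.1]
2. p(p(f(p(f(p(b), p(a))), b)))  →  p(p(f(p(b), b)))   [R1 at 1.1.1.1]
3. p(p(f(p(b), b)))  →  p(p(b))   [R1 at 1.1]

p(p(b))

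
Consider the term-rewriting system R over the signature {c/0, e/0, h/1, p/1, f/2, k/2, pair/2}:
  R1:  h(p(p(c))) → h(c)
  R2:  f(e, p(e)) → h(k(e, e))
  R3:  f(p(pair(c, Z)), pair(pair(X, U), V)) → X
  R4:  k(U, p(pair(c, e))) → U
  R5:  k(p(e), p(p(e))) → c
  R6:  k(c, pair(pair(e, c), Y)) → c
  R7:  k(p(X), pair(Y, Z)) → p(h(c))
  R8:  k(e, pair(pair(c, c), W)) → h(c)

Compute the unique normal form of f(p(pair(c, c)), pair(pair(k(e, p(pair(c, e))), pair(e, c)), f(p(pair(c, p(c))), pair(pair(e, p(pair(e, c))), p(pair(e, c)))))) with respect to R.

1. f(p(pair(c, c)), pair(pair(k(e, p(pair(c, e))), pair(e, c)), f(p(pair(c, p(c))), pair(pair(e, p(pair(e, c))), p(pair(e, c))))))  →  k(e, p(pair(c, e)))   [R3 at ε]
2. k(e, p(pair(c, e)))  →  e   [R4 at ε]

e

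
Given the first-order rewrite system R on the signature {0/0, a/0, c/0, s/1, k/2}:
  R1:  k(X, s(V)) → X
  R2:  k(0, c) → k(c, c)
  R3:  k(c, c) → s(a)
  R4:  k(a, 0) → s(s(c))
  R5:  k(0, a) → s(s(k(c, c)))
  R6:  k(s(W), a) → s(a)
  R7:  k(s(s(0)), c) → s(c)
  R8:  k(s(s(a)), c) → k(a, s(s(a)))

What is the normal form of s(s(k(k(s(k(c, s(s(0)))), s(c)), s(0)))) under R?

s(s(s(c)))

1. s(s(k(k(s(k(c, s(s(0)))), s(c)), s(0))))  →  s(s(k(s(k(c, s(s(0)))), s(c))))   [R1 at 1.1]
2. s(s(k(s(k(c, s(s(0)))), s(c))))  →  s(s(s(k(c, s(s(0))))))   [R1 at 1.1]
3. s(s(s(k(c, s(s(0))))))  →  s(s(s(c)))   [R1 at 1.1.1]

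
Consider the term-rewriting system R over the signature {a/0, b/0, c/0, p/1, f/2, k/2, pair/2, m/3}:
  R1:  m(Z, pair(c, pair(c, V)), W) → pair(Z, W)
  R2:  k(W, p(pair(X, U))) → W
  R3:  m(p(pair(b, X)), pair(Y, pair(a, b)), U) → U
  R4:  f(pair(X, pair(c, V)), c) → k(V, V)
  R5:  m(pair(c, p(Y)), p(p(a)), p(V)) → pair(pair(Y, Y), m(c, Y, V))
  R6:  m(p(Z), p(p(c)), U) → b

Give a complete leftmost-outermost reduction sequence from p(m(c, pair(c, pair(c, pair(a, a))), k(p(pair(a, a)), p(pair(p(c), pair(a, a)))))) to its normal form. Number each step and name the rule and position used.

p(pair(c, p(pair(a, a))))

1. p(m(c, pair(c, pair(c, pair(a, a))), k(p(pair(a, a)), p(pair(p(c), pair(a, a))))))  →  p(pair(c, k(p(pair(a, a)), p(pair(p(c), pair(a, a))))))   [R1 at 1]
2. p(pair(c, k(p(pair(a, a)), p(pair(p(c), pair(a, a))))))  →  p(pair(c, p(pair(a, a))))   [R2 at 1.2]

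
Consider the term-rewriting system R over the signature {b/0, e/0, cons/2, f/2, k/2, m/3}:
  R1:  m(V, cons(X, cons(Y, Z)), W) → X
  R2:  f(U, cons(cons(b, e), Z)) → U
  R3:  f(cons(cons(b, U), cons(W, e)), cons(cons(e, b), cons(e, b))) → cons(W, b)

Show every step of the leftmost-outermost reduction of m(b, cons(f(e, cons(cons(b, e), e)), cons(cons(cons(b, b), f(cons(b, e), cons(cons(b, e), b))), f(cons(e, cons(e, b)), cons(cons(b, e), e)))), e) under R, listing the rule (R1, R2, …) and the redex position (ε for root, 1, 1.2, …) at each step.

1. m(b, cons(f(e, cons(cons(b, e), e)), cons(cons(cons(b, b), f(cons(b, e), cons(cons(b, e), b))), f(cons(e, cons(e, b)), cons(cons(b, e), e)))), e)  →  f(e, cons(cons(b, e), e))   [R1 at ε]
2. f(e, cons(cons(b, e), e))  →  e   [R2 at ε]

e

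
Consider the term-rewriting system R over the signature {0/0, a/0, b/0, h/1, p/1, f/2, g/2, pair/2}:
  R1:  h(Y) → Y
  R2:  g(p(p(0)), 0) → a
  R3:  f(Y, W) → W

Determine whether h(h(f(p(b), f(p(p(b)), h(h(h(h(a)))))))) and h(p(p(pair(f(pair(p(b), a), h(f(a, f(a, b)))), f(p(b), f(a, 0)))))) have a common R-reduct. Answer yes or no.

Reduce t₁ = h(h(f(p(b), f(p(p(b)), h(h(h(h(a)))))))):
1. h(h(f(p(b), f(p(p(b)), h(h(h(h(a))))))))  →  h(f(p(b), f(p(p(b)), h(h(h(h(a)))))))   [R1 at ε]
2. h(f(p(b), f(p(p(b)), h(h(h(h(a)))))))  →  f(p(b), f(p(p(b)), h(h(h(h(a))))))   [R1 at ε]
3. f(p(b), f(p(p(b)), h(h(h(h(a))))))  →  f(p(p(b)), h(h(h(h(a)))))   [R3 at ε]
4. f(p(p(b)), h(h(h(h(a)))))  →  h(h(h(h(a))))   [R3 at ε]
5. h(h(h(h(a))))  →  h(h(h(a)))   [R1 at ε]
6. h(h(h(a)))  →  h(h(a))   [R1 at ε]
7. h(h(a))  →  h(a)   [R1 at ε]
8. h(a)  →  a   [R1 at ε]

Reduce t₂ = h(p(p(pair(f(pair(p(b), a), h(f(a, f(a, b)))), f(p(b), f(a, 0)))))):
1. h(p(p(pair(f(pair(p(b), a), h(f(a, f(a, b)))), f(p(b), f(a, 0))))))  →  p(p(pair(f(pair(p(b), a), h(f(a, f(a, b)))), f(p(b), f(a, 0)))))   [R1 at ε]
2. p(p(pair(f(pair(p(b), a), h(f(a, f(a, b)))), f(p(b), f(a, 0)))))  →  p(p(pair(h(f(a, f(a, b))), f(p(b), f(a, 0)))))   [R3 at 1.1.1]
3. p(p(pair(h(f(a, f(a, b))), f(p(b), f(a, 0)))))  →  p(p(pair(f(a, f(a, b)), f(p(b), f(a, 0)))))   [R1 at 1.1.1]
4. p(p(pair(f(a, f(a, b)), f(p(b), f(a, 0)))))  →  p(p(pair(f(a, b), f(p(b), f(a, 0)))))   [R3 at 1.1.1]
5. p(p(pair(f(a, b), f(p(b), f(a, 0)))))  →  p(p(pair(b, f(p(b), f(a, 0)))))   [R3 at 1.1.1]
6. p(p(pair(b, f(p(b), f(a, 0)))))  →  p(p(pair(b, f(a, 0))))   [R3 at 1.1.2]
7. p(p(pair(b, f(a, 0))))  →  p(p(pair(b, 0)))   [R3 at 1.1.2]

no — NF(t₁) = a, NF(t₂) = p(p(pair(b, 0)))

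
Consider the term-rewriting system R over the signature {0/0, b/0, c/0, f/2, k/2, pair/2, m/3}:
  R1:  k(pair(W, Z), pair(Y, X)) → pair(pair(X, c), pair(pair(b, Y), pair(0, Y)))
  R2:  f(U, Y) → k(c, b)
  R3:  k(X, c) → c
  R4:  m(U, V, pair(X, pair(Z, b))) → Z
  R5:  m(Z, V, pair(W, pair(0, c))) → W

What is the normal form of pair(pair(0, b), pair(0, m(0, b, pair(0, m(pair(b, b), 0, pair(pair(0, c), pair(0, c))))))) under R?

pair(pair(0, b), pair(0, 0))

1. pair(pair(0, b), pair(0, m(0, b, pair(0, m(pair(b, b), 0, pair(pair(0, c), pair(0, c)))))))  →  pair(pair(0, b), pair(0, m(0, b, pair(0, pair(0, c)))))   [R5 at 2.2.3.2]
2. pair(pair(0, b), pair(0, m(0, b, pair(0, pair(0, c)))))  →  pair(pair(0, b), pair(0, 0))   [R5 at 2.2]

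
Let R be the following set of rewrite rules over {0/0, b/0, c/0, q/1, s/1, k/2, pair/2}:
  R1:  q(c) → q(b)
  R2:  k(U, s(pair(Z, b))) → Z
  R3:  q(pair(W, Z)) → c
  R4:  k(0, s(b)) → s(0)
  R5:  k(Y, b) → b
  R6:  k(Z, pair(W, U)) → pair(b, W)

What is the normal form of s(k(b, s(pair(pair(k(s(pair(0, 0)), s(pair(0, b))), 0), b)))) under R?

s(pair(0, 0))

1. s(k(b, s(pair(pair(k(s(pair(0, 0)), s(pair(0, b))), 0), b))))  →  s(pair(k(s(pair(0, 0)), s(pair(0, b))), 0))   [R2 at 1]
2. s(pair(k(s(pair(0, 0)), s(pair(0, b))), 0))  →  s(pair(0, 0))   [R2 at 1.1]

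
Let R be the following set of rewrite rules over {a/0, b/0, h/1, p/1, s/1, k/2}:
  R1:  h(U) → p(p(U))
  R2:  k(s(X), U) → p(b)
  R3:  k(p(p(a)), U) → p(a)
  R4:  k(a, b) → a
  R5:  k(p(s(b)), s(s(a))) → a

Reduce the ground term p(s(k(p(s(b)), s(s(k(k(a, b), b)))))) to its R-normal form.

p(s(a))

1. p(s(k(p(s(b)), s(s(k(k(a, b), b))))))  →  p(s(k(p(s(b)), s(s(k(a, b))))))   [R4 at 1.1.2.1.1.1]
2. p(s(k(p(s(b)), s(s(k(a, b))))))  →  p(s(k(p(s(b)), s(s(a)))))   [R4 at 1.1.2.1.1]
3. p(s(k(p(s(b)), s(s(a)))))  →  p(s(a))   [R5 at 1.1]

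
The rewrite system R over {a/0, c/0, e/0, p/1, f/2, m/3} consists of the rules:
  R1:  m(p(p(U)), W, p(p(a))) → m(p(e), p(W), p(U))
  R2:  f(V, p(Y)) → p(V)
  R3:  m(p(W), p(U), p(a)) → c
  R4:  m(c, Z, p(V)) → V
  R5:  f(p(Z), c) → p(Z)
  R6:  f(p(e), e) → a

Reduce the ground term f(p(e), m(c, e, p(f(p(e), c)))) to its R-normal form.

1. f(p(e), m(c, e, p(f(p(e), c))))  →  f(p(e), f(p(e), c))   [R4 at 2]
2. f(p(e), f(p(e), c))  →  f(p(e), p(e))   [R5 at 2]
3. f(p(e), p(e))  →  p(p(e))   [R2 at ε]

p(p(e))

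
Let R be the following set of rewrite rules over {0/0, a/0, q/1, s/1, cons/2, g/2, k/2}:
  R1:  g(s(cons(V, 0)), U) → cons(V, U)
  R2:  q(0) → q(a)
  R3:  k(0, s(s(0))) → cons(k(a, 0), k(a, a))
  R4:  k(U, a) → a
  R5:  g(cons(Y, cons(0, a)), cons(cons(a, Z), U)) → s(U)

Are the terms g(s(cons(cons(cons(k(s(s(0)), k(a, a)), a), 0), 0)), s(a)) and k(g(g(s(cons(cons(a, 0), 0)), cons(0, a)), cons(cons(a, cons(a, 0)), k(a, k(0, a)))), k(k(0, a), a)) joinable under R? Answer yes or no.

Reduce t₁ = g(s(cons(cons(cons(k(s(s(0)), k(a, a)), a), 0), 0)), s(a)):
1. g(s(cons(cons(cons(k(s(s(0)), k(a, a)), a), 0), 0)), s(a))  →  cons(cons(cons(k(s(s(0)), k(a, a)), a), 0), s(a))   [R1 at ε]
2. cons(cons(cons(k(s(s(0)), k(a, a)), a), 0), s(a))  →  cons(cons(cons(k(s(s(0)), a), a), 0), s(a))   [R4 at 1.1.1.2]
3. cons(cons(cons(k(s(s(0)), a), a), 0), s(a))  →  cons(cons(cons(a, a), 0), s(a))   [R4 at 1.1.1]

Reduce t₂ = k(g(g(s(cons(cons(a, 0), 0)), cons(0, a)), cons(cons(a, cons(a, 0)), k(a, k(0, a)))), k(k(0, a), a)):
1. k(g(g(s(cons(cons(a, 0), 0)), cons(0, a)), cons(cons(a, cons(a, 0)), k(a, k(0, a)))), k(k(0, a), a))  →  k(g(cons(cons(a, 0), cons(0, a)), cons(cons(a, cons(a, 0)), k(a, k(0, a)))), k(k(0, a), a))   [R1 at 1.1]
2. k(g(cons(cons(a, 0), cons(0, a)), cons(cons(a, cons(a, 0)), k(a, k(0, a)))), k(k(0, a), a))  →  k(s(k(a, k(0, a))), k(k(0, a), a))   [R5 at 1]
3. k(s(k(a, k(0, a))), k(k(0, a), a))  →  k(s(k(a, a)), k(k(0, a), a))   [R4 at 1.1.2]
4. k(s(k(a, a)), k(k(0, a), a))  →  k(s(a), k(k(0, a), a))   [R4 at 1.1]
5. k(s(a), k(k(0, a), a))  →  k(s(a), a)   [R4 at 2]
6. k(s(a), a)  →  a   [R4 at ε]

no — NF(t₁) = cons(cons(cons(a, a), 0), s(a)), NF(t₂) = a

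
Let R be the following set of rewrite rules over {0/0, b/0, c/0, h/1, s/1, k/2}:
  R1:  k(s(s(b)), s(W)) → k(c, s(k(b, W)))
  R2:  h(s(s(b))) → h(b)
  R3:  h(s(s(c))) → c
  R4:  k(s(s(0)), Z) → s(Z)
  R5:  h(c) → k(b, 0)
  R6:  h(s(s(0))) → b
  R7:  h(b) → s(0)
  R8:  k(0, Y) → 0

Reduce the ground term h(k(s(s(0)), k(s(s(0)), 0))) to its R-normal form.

b

1. h(k(s(s(0)), k(s(s(0)), 0)))  →  h(s(k(s(s(0)), 0)))   [R4 at 1]
2. h(s(k(s(s(0)), 0)))  →  h(s(s(0)))   [R4 at 1.1]
3. h(s(s(0)))  →  b   [R6 at ε]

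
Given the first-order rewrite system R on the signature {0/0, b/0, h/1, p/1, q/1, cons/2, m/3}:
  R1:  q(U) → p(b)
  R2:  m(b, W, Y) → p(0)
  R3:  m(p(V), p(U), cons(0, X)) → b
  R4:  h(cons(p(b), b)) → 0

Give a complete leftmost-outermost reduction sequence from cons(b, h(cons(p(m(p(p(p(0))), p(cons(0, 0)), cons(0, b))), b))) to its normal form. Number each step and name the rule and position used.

cons(b, 0)

1. cons(b, h(cons(p(m(p(p(p(0))), p(cons(0, 0)), cons(0, b))), b)))  →  cons(b, h(cons(p(b), b)))   [R3 at 2.1.1.1]
2. cons(b, h(cons(p(b), b)))  →  cons(b, 0)   [R4 at 2]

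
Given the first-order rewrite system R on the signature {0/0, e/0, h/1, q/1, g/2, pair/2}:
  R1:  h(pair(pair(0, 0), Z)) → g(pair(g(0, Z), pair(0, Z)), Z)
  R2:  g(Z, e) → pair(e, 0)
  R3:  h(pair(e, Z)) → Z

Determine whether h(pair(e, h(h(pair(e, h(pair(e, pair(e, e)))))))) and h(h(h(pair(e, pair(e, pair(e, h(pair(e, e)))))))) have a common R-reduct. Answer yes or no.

Reduce t₁ = h(pair(e, h(h(pair(e, h(pair(e, pair(e, e)))))))):
1. h(pair(e, h(h(pair(e, h(pair(e, pair(e, e))))))))  →  h(h(pair(e, h(pair(e, pair(e, e))))))   [R3 at ε]
2. h(h(pair(e, h(pair(e, pair(e, e))))))  →  h(h(pair(e, pair(e, e))))   [R3 at 1]
3. h(h(pair(e, pair(e, e))))  →  h(pair(e, e))   [R3 at 1]
4. h(pair(e, e))  →  e   [R3 at ε]

Reduce t₂ = h(h(h(pair(e, pair(e, pair(e, h(pair(e, e)))))))):
1. h(h(h(pair(e, pair(e, pair(e, h(pair(e, e))))))))  →  h(h(pair(e, pair(e, h(pair(e, e))))))   [R3 at 1.1]
2. h(h(pair(e, pair(e, h(pair(e, e))))))  →  h(pair(e, h(pair(e, e))))   [R3 at 1]
3. h(pair(e, h(pair(e, e))))  →  h(pair(e, e))   [R3 at ε]
4. h(pair(e, e))  →  e   [R3 at ε]

yes — NF(t₁) = e, NF(t₂) = e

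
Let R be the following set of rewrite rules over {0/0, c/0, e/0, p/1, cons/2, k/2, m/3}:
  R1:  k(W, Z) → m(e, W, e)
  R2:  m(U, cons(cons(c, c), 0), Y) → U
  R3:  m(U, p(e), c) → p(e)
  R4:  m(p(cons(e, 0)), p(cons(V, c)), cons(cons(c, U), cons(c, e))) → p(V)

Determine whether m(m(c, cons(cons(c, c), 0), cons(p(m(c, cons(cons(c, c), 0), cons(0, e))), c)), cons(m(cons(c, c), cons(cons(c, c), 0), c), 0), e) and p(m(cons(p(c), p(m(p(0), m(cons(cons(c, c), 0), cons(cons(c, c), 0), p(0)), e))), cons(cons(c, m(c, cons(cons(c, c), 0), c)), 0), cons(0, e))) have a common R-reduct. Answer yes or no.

Reduce t₁ = m(m(c, cons(cons(c, c), 0), cons(p(m(c, cons(cons(c, c), 0), cons(0, e))), c)), cons(m(cons(c, c), cons(cons(c, c), 0), c), 0), e):
1. m(m(c, cons(cons(c, c), 0), cons(p(m(c, cons(cons(c, c), 0), cons(0, e))), c)), cons(m(cons(c, c), cons(cons(c, c), 0), c), 0), e)  →  m(c, cons(m(cons(c, c), cons(cons(c, c), 0), c), 0), e)   [R2 at 1]
2. m(c, cons(m(cons(c, c), cons(cons(c, c), 0), c), 0), e)  →  m(c, cons(cons(c, c), 0), e)   [R2 at 2.1]
3. m(c, cons(cons(c, c), 0), e)  →  c   [R2 at ε]

Reduce t₂ = p(m(cons(p(c), p(m(p(0), m(cons(cons(c, c), 0), cons(cons(c, c), 0), p(0)), e))), cons(cons(c, m(c, cons(cons(c, c), 0), c)), 0), cons(0, e))):
1. p(m(cons(p(c), p(m(p(0), m(cons(cons(c, c), 0), cons(cons(c, c), 0), p(0)), e))), cons(cons(c, m(c, cons(cons(c, c), 0), c)), 0), cons(0, e)))  →  p(m(cons(p(c), p(m(p(0), cons(cons(c, c), 0), e))), cons(cons(c, m(c, cons(cons(c, c), 0), c)), 0), cons(0, e)))   [R2 at 1.1.2.1.2]
2. p(m(cons(p(c), p(m(p(0), cons(cons(c, c), 0), e))), cons(cons(c, m(c, cons(cons(c, c), 0), c)), 0), cons(0, e)))  →  p(m(cons(p(c), p(p(0))), cons(cons(c, m(c, cons(cons(c, c), 0), c)), 0), cons(0, e)))   [R2 at 1.1.2.1]
3. p(m(cons(p(c), p(p(0))), cons(cons(c, m(c, cons(cons(c, c), 0), c)), 0), cons(0, e)))  →  p(m(cons(p(c), p(p(0))), cons(cons(c, c), 0), cons(0, e)))   [R2 at 1.2.1.2]
4. p(m(cons(p(c), p(p(0))), cons(cons(c, c), 0), cons(0, e)))  →  p(cons(p(c), p(p(0))))   [R2 at 1]

no — NF(t₁) = c, NF(t₂) = p(cons(p(c), p(p(0))))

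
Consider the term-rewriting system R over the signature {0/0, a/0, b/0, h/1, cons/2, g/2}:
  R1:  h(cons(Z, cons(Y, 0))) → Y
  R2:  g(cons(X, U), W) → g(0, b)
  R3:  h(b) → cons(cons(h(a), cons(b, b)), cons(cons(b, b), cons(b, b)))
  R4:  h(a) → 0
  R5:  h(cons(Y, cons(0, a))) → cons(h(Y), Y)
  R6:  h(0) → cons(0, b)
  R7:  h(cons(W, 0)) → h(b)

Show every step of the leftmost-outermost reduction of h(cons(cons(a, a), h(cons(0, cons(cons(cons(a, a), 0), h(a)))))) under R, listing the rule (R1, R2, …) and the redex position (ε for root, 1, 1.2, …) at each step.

1. h(cons(cons(a, a), h(cons(0, cons(cons(cons(a, a), 0), h(a))))))  →  h(cons(cons(a, a), h(cons(0, cons(cons(cons(a, a), 0), 0)))))   [R4 at 1.2.1.2.2]
2. h(cons(cons(a, a), h(cons(0, cons(cons(cons(a, a), 0), 0)))))  →  h(cons(cons(a, a), cons(cons(a, a), 0)))   [R1 at 1.2]
3. h(cons(cons(a, a), cons(cons(a, a), 0)))  →  cons(a, a)   [R1 at ε]

cons(a, a)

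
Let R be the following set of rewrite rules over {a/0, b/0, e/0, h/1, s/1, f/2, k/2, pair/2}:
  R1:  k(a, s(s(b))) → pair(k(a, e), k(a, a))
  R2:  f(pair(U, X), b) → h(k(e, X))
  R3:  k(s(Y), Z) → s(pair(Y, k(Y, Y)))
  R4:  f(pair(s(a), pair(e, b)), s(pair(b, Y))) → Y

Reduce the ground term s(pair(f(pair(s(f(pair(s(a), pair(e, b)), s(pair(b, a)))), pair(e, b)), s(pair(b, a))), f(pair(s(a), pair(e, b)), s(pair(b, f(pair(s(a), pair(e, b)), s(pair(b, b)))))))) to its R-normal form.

1. s(pair(f(pair(s(f(pair(s(a), pair(e, b)), s(pair(b, a)))), pair(e, b)), s(pair(b, a))), f(pair(s(a), pair(e, b)), s(pair(b, f(pair(s(a), pair(e, b)), s(pair(b, b))))))))  →  s(pair(f(pair(s(a), pair(e, b)), s(pair(b, a))), f(pair(s(a), pair(e, b)), s(pair(b, f(pair(s(a), pair(e, b)), s(pair(b, b))))))))   [R4 at 1.1.1.1.1]
2. s(pair(f(pair(s(a), pair(e, b)), s(pair(b, a))), f(pair(s(a), pair(e, b)), s(pair(b, f(pair(s(a), pair(e, b)), s(pair(b, b))))))))  →  s(pair(a, f(pair(s(a), pair(e, b)), s(pair(b, f(pair(s(a), pair(e, b)), s(pair(b, b))))))))   [R4 at 1.1]
3. s(pair(a, f(pair(s(a), pair(e, b)), s(pair(b, f(pair(s(a), pair(e, b)), s(pair(b, b))))))))  →  s(pair(a, f(pair(s(a), pair(e, b)), s(pair(b, b)))))   [R4 at 1.2]
4. s(pair(a, f(pair(s(a), pair(e, b)), s(pair(b, b)))))  →  s(pair(a, b))   [R4 at 1.2]

s(pair(a, b))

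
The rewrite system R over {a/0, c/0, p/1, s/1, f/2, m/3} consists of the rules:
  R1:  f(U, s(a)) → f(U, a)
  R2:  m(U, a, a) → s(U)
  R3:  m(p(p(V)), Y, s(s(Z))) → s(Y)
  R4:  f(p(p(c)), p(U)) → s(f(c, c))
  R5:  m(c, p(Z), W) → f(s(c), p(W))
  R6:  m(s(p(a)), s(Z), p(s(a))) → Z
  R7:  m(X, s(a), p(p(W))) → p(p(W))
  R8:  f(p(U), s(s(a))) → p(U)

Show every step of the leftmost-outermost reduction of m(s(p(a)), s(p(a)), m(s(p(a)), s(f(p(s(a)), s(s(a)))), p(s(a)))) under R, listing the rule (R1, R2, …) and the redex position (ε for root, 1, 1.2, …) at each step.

p(a)

1. m(s(p(a)), s(p(a)), m(s(p(a)), s(f(p(s(a)), s(s(a)))), p(s(a))))  →  m(s(p(a)), s(p(a)), f(p(s(a)), s(s(a))))   [R6 at 3]
2. m(s(p(a)), s(p(a)), f(p(s(a)), s(s(a))))  →  m(s(p(a)), s(p(a)), p(s(a)))   [R8 at 3]
3. m(s(p(a)), s(p(a)), p(s(a)))  →  p(a)   [R6 at ε]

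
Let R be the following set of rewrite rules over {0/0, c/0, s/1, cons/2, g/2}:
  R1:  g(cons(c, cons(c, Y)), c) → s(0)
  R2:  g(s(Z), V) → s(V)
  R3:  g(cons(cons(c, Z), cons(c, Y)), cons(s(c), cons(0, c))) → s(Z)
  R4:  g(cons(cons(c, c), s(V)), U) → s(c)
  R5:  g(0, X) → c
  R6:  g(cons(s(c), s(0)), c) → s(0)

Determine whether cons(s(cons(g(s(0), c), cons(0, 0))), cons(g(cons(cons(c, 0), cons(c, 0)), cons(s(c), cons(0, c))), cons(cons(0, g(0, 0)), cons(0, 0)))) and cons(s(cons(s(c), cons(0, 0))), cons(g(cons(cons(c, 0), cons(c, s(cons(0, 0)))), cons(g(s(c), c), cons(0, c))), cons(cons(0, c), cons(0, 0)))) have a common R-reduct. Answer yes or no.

yes — NF(t₁) = cons(s(cons(s(c), cons(0, 0))), cons(s(0), cons(cons(0, c), cons(0, 0)))), NF(t₂) = cons(s(cons(s(c), cons(0, 0))), cons(s(0), cons(cons(0, c), cons(0, 0))))

Reduce t₁ = cons(s(cons(g(s(0), c), cons(0, 0))), cons(g(cons(cons(c, 0), cons(c, 0)), cons(s(c), cons(0, c))), cons(cons(0, g(0, 0)), cons(0, 0)))):
1. cons(s(cons(g(s(0), c), cons(0, 0))), cons(g(cons(cons(c, 0), cons(c, 0)), cons(s(c), cons(0, c))), cons(cons(0, g(0, 0)), cons(0, 0))))  →  cons(s(cons(s(c), cons(0, 0))), cons(g(cons(cons(c, 0), cons(c, 0)), cons(s(c), cons(0, c))), cons(cons(0, g(0, 0)), cons(0, 0))))   [R2 at 1.1.1]
2. cons(s(cons(s(c), cons(0, 0))), cons(g(cons(cons(c, 0), cons(c, 0)), cons(s(c), cons(0, c))), cons(cons(0, g(0, 0)), cons(0, 0))))  →  cons(s(cons(s(c), cons(0, 0))), cons(s(0), cons(cons(0, g(0, 0)), cons(0, 0))))   [R3 at 2.1]
3. cons(s(cons(s(c), cons(0, 0))), cons(s(0), cons(cons(0, g(0, 0)), cons(0, 0))))  →  cons(s(cons(s(c), cons(0, 0))), cons(s(0), cons(cons(0, c), cons(0, 0))))   [R5 at 2.2.1.2]

Reduce t₂ = cons(s(cons(s(c), cons(0, 0))), cons(g(cons(cons(c, 0), cons(c, s(cons(0, 0)))), cons(g(s(c), c), cons(0, c))), cons(cons(0, c), cons(0, 0)))):
1. cons(s(cons(s(c), cons(0, 0))), cons(g(cons(cons(c, 0), cons(c, s(cons(0, 0)))), cons(g(s(c), c), cons(0, c))), cons(cons(0, c), cons(0, 0))))  →  cons(s(cons(s(c), cons(0, 0))), cons(g(cons(cons(c, 0), cons(c, s(cons(0, 0)))), cons(s(c), cons(0, c))), cons(cons(0, c), cons(0, 0))))   [R2 at 2.1.2.1]
2. cons(s(cons(s(c), cons(0, 0))), cons(g(cons(cons(c, 0), cons(c, s(cons(0, 0)))), cons(s(c), cons(0, c))), cons(cons(0, c), cons(0, 0))))  →  cons(s(cons(s(c), cons(0, 0))), cons(s(0), cons(cons(0, c), cons(0, 0))))   [R3 at 2.1]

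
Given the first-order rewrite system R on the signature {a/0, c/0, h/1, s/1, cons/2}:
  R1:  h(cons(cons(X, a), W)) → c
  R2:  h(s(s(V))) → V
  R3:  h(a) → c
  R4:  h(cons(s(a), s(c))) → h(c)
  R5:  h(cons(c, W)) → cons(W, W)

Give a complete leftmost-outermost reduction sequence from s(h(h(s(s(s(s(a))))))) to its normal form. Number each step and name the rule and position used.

s(a)

1. s(h(h(s(s(s(s(a)))))))  →  s(h(s(s(a))))   [R2 at 1.1]
2. s(h(s(s(a))))  →  s(a)   [R2 at 1]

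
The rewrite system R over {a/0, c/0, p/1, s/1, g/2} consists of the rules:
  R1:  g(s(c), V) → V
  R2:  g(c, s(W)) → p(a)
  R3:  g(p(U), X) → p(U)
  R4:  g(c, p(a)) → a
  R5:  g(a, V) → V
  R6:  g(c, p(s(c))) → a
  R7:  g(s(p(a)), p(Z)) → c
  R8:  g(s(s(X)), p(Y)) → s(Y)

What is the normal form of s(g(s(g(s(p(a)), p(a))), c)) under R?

1. s(g(s(g(s(p(a)), p(a))), c))  →  s(g(s(c), c))   [R7 at 1.1.1]
2. s(g(s(c), c))  →  s(c)   [R1 at 1]

s(c)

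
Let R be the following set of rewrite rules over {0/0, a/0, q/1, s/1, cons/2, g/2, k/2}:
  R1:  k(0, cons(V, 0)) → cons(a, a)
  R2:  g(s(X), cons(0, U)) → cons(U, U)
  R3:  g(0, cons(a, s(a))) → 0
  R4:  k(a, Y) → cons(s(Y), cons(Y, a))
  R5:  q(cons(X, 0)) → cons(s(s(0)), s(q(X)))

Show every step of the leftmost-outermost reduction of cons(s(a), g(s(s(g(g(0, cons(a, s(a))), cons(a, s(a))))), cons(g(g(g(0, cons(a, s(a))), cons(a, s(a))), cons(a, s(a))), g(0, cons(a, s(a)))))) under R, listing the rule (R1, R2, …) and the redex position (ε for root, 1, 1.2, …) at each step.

1. cons(s(a), g(s(s(g(g(0, cons(a, s(a))), cons(a, s(a))))), cons(g(g(g(0, cons(a, s(a))), cons(a, s(a))), cons(a, s(a))), g(0, cons(a, s(a))))))  →  cons(s(a), g(s(s(g(0, cons(a, s(a))))), cons(g(g(g(0, cons(a, s(a))), cons(a, s(a))), cons(a, s(a))), g(0, cons(a, s(a))))))   [R3 at 2.1.1.1.1]
2. cons(s(a), g(s(s(g(0, cons(a, s(a))))), cons(g(g(g(0, cons(a, s(a))), cons(a, s(a))), cons(a, s(a))), g(0, cons(a, s(a))))))  →  cons(s(a), g(s(s(0)), cons(g(g(g(0, cons(a, s(a))), cons(a, s(a))), cons(a, s(a))), g(0, cons(a, s(a))))))   [R3 at 2.1.1.1]
3. cons(s(a), g(s(s(0)), cons(g(g(g(0, cons(a, s(a))), cons(a, s(a))), cons(a, s(a))), g(0, cons(a, s(a))))))  →  cons(s(a), g(s(s(0)), cons(g(g(0, cons(a, s(a))), cons(a, s(a))), g(0, cons(a, s(a))))))   [R3 at 2.2.1.1.1]
4. cons(s(a), g(s(s(0)), cons(g(g(0, cons(a, s(a))), cons(a, s(a))), g(0, cons(a, s(a))))))  →  cons(s(a), g(s(s(0)), cons(g(0, cons(a, s(a))), g(0, cons(a, s(a))))))   [R3 at 2.2.1.1]
5. cons(s(a), g(s(s(0)), cons(g(0, cons(a, s(a))), g(0, cons(a, s(a))))))  →  cons(s(a), g(s(s(0)), cons(0, g(0, cons(a, s(a))))))   [R3 at 2.2.1]
6. cons(s(a), g(s(s(0)), cons(0, g(0, cons(a, s(a))))))  →  cons(s(a), cons(g(0, cons(a, s(a))), g(0, cons(a, s(a)))))   [R2 at 2]
7. cons(s(a), cons(g(0, cons(a, s(a))), g(0, cons(a, s(a)))))  →  cons(s(a), cons(0, g(0, cons(a, s(a)))))   [R3 at 2.1]
8. cons(s(a), cons(0, g(0, cons(a, s(a)))))  →  cons(s(a), cons(0, 0))   [R3 at 2.2]

cons(s(a), cons(0, 0))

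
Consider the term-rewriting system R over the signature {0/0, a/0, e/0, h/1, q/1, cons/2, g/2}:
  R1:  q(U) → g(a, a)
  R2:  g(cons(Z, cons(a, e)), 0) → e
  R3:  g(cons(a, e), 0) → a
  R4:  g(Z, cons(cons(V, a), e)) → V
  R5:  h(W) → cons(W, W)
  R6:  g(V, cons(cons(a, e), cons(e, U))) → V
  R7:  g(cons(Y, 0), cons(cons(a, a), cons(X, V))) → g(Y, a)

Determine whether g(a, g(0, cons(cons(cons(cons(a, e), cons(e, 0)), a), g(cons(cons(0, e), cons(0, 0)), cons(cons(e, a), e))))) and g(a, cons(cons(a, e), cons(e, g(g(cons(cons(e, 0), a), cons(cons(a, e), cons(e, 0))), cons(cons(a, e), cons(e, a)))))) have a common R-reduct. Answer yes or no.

yes — NF(t₁) = a, NF(t₂) = a

Reduce t₁ = g(a, g(0, cons(cons(cons(cons(a, e), cons(e, 0)), a), g(cons(cons(0, e), cons(0, 0)), cons(cons(e, a), e))))):
1. g(a, g(0, cons(cons(cons(cons(a, e), cons(e, 0)), a), g(cons(cons(0, e), cons(0, 0)), cons(cons(e, a), e)))))  →  g(a, g(0, cons(cons(cons(cons(a, e), cons(e, 0)), a), e)))   [R4 at 2.2.2]
2. g(a, g(0, cons(cons(cons(cons(a, e), cons(e, 0)), a), e)))  →  g(a, cons(cons(a, e), cons(e, 0)))   [R4 at 2]
3. g(a, cons(cons(a, e), cons(e, 0)))  →  a   [R6 at ε]

Reduce t₂ = g(a, cons(cons(a, e), cons(e, g(g(cons(cons(e, 0), a), cons(cons(a, e), cons(e, 0))), cons(cons(a, e), cons(e, a)))))):
1. g(a, cons(cons(a, e), cons(e, g(g(cons(cons(e, 0), a), cons(cons(a, e), cons(e, 0))), cons(cons(a, e), cons(e, a))))))  →  a   [R6 at ε]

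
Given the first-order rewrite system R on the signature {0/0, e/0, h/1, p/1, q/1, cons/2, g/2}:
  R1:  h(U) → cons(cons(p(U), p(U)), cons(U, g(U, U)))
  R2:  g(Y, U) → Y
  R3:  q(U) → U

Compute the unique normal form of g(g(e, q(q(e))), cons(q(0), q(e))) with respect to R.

e

1. g(g(e, q(q(e))), cons(q(0), q(e)))  →  g(e, q(q(e)))   [R2 at ε]
2. g(e, q(q(e)))  →  e   [R2 at ε]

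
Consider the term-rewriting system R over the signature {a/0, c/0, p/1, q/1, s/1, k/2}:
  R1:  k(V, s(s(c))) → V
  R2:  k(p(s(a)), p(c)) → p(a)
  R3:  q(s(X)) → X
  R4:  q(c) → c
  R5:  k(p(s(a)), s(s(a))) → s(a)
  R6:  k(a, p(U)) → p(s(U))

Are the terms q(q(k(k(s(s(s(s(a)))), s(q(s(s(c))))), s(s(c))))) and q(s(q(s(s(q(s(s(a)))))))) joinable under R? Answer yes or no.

Reduce t₁ = q(q(k(k(s(s(s(s(a)))), s(q(s(s(c))))), s(s(c))))):
1. q(q(k(k(s(s(s(s(a)))), s(q(s(s(c))))), s(s(c)))))  →  q(q(k(s(s(s(s(a)))), s(q(s(s(c)))))))   [R1 at 1.1]
2. q(q(k(s(s(s(s(a)))), s(q(s(s(c)))))))  →  q(q(k(s(s(s(s(a)))), s(s(c)))))   [R3 at 1.1.2.1]
3. q(q(k(s(s(s(s(a)))), s(s(c)))))  →  q(q(s(s(s(s(a))))))   [R1 at 1.1]
4. q(q(s(s(s(s(a))))))  →  q(s(s(s(a))))   [R3 at 1]
5. q(s(s(s(a))))  →  s(s(a))   [R3 at ε]

Reduce t₂ = q(s(q(s(s(q(s(s(a)))))))):
1. q(s(q(s(s(q(s(s(a))))))))  →  q(s(s(q(s(s(a))))))   [R3 at ε]
2. q(s(s(q(s(s(a))))))  →  s(q(s(s(a))))   [R3 at ε]
3. s(q(s(s(a))))  →  s(s(a))   [R3 at 1]

yes — NF(t₁) = s(s(a)), NF(t₂) = s(s(a))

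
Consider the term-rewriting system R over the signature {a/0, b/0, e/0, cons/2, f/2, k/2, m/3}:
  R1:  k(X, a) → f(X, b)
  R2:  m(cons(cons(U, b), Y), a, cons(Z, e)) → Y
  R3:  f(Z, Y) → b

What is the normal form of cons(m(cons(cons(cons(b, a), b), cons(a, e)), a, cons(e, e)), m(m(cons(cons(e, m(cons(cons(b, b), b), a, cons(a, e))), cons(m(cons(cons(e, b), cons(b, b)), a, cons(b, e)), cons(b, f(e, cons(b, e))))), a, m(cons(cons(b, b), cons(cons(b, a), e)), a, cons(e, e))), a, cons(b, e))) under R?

cons(cons(a, e), cons(b, b))

1. cons(m(cons(cons(cons(b, a), b), cons(a, e)), a, cons(e, e)), m(m(cons(cons(e, m(cons(cons(b, b), b), a, cons(a, e))), cons(m(cons(cons(e, b), cons(b, b)), a, cons(b, e)), cons(b, f(e, cons(b, e))))), a, m(cons(cons(b, b), cons(cons(b, a), e)), a, cons(e, e))), a, cons(b, e)))  →  cons(cons(a, e), m(m(cons(cons(e, m(cons(cons(b, b), b), a, cons(a, e))), cons(m(cons(cons(e, b), cons(b, b)), a, cons(b, e)), cons(b, f(e, cons(b, e))))), a, m(cons(cons(b, b), cons(cons(b, a), e)), a, cons(e, e))), a, cons(b, e)))   [R2 at 1]
2. cons(cons(a, e), m(m(cons(cons(e, m(cons(cons(b, b), b), a, cons(a, e))), cons(m(cons(cons(e, b), cons(b, b)), a, cons(b, e)), cons(b, f(e, cons(b, e))))), a, m(cons(cons(b, b), cons(cons(b, a), e)), a, cons(e, e))), a, cons(b, e)))  →  cons(cons(a, e), m(m(cons(cons(e, b), cons(m(cons(cons(e, b), cons(b, b)), a, cons(b, e)), cons(b, f(e, cons(b, e))))), a, m(cons(cons(b, b), cons(cons(b, a), e)), a, cons(e, e))), a, cons(b, e)))   [R2 at 2.1.1.1.2]
3. cons(cons(a, e), m(m(cons(cons(e, b), cons(m(cons(cons(e, b), cons(b, b)), a, cons(b, e)), cons(b, f(e, cons(b, e))))), a, m(cons(cons(b, b), cons(cons(b, a), e)), a, cons(e, e))), a, cons(b, e)))  →  cons(cons(a, e), m(m(cons(cons(e, b), cons(cons(b, b), cons(b, f(e, cons(b, e))))), a, m(cons(cons(b, b), cons(cons(b, a), e)), a, cons(e, e))), a, cons(b, e)))   [R2 at 2.1.1.2.1]
4. cons(cons(a, e), m(m(cons(cons(e, b), cons(cons(b, b), cons(b, f(e, cons(b, e))))), a, m(cons(cons(b, b), cons(cons(b, a), e)), a, cons(e, e))), a, cons(b, e)))  →  cons(cons(a, e), m(m(cons(cons(e, b), cons(cons(b, b), cons(b, b))), a, m(cons(cons(b, b), cons(cons(b, a), e)), a, cons(e, e))), a, cons(b, e)))   [R3 at 2.1.1.2.2.2]
5. cons(cons(a, e), m(m(cons(cons(e, b), cons(cons(b, b), cons(b, b))), a, m(cons(cons(b, b), cons(cons(b, a), e)), a, cons(e, e))), a, cons(b, e)))  →  cons(cons(a, e), m(m(cons(cons(e, b), cons(cons(b, b), cons(b, b))), a, cons(cons(b, a), e)), a, cons(b, e)))   [R2 at 2.1.3]
6. cons(cons(a, e), m(m(cons(cons(e, b), cons(cons(b, b), cons(b, b))), a, cons(cons(b, a), e)), a, cons(b, e)))  →  cons(cons(a, e), m(cons(cons(b, b), cons(b, b)), a, cons(b, e)))   [R2 at 2.1]
7. cons(cons(a, e), m(cons(cons(b, b), cons(b, b)), a, cons(b, e)))  →  cons(cons(a, e), cons(b, b))   [R2 at 2]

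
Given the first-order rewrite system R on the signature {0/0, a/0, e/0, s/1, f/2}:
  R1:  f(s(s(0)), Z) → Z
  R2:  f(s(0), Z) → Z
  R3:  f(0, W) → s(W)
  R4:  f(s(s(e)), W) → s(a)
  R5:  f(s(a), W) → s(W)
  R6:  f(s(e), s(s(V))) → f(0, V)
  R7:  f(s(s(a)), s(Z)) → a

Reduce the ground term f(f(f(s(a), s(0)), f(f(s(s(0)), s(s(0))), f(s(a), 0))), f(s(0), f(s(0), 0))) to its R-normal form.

0

1. f(f(f(s(a), s(0)), f(f(s(s(0)), s(s(0))), f(s(a), 0))), f(s(0), f(s(0), 0)))  →  f(f(s(s(0)), f(f(s(s(0)), s(s(0))), f(s(a), 0))), f(s(0), f(s(0), 0)))   [R5 at 1.1]
2. f(f(s(s(0)), f(f(s(s(0)), s(s(0))), f(s(a), 0))), f(s(0), f(s(0), 0)))  →  f(f(f(s(s(0)), s(s(0))), f(s(a), 0)), f(s(0), f(s(0), 0)))   [R1 at 1]
3. f(f(f(s(s(0)), s(s(0))), f(s(a), 0)), f(s(0), f(s(0), 0)))  →  f(f(s(s(0)), f(s(a), 0)), f(s(0), f(s(0), 0)))   [R1 at 1.1]
4. f(f(s(s(0)), f(s(a), 0)), f(s(0), f(s(0), 0)))  →  f(f(s(a), 0), f(s(0), f(s(0), 0)))   [R1 at 1]
5. f(f(s(a), 0), f(s(0), f(s(0), 0)))  →  f(s(0), f(s(0), f(s(0), 0)))   [R5 at 1]
6. f(s(0), f(s(0), f(s(0), 0)))  →  f(s(0), f(s(0), 0))   [R2 at ε]
7. f(s(0), f(s(0), 0))  →  f(s(0), 0)   [R2 at ε]
8. f(s(0), 0)  →  0   [R2 at ε]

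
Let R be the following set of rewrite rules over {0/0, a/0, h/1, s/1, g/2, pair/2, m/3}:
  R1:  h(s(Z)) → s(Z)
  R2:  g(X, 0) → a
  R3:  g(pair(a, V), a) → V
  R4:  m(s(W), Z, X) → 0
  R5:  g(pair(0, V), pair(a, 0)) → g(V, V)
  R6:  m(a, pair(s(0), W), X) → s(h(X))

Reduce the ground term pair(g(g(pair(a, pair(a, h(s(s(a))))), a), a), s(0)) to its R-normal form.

pair(s(s(a)), s(0))

1. pair(g(g(pair(a, pair(a, h(s(s(a))))), a), a), s(0))  →  pair(g(pair(a, h(s(s(a)))), a), s(0))   [R3 at 1.1]
2. pair(g(pair(a, h(s(s(a)))), a), s(0))  →  pair(h(s(s(a))), s(0))   [R3 at 1]
3. pair(h(s(s(a))), s(0))  →  pair(s(s(a)), s(0))   [R1 at 1]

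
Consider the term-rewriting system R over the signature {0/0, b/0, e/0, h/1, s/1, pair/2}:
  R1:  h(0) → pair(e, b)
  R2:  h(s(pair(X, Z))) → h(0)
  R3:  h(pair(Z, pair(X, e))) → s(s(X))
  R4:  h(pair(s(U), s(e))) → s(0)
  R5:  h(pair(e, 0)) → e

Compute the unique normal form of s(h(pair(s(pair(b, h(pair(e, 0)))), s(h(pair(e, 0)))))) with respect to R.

1. s(h(pair(s(pair(b, h(pair(e, 0)))), s(h(pair(e, 0))))))  →  s(h(pair(s(pair(b, e)), s(h(pair(e, 0))))))   [R5 at 1.1.1.1.2]
2. s(h(pair(s(pair(b, e)), s(h(pair(e, 0))))))  →  s(h(pair(s(pair(b, e)), s(e))))   [R5 at 1.1.2.1]
3. s(h(pair(s(pair(b, e)), s(e))))  →  s(s(0))   [R4 at 1]

s(s(0))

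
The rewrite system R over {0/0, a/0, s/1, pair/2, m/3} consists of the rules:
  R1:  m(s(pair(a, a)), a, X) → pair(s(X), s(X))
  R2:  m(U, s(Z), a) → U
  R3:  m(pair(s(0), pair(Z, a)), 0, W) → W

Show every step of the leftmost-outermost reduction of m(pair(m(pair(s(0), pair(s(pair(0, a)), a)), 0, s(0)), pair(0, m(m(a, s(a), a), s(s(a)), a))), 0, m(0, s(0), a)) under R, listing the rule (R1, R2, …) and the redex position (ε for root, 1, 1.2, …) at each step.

0

1. m(pair(m(pair(s(0), pair(s(pair(0, a)), a)), 0, s(0)), pair(0, m(m(a, s(a), a), s(s(a)), a))), 0, m(0, s(0), a))  →  m(pair(s(0), pair(0, m(m(a, s(a), a), s(s(a)), a))), 0, m(0, s(0), a))   [R3 at 1.1]
2. m(pair(s(0), pair(0, m(m(a, s(a), a), s(s(a)), a))), 0, m(0, s(0), a))  →  m(pair(s(0), pair(0, m(a, s(a), a))), 0, m(0, s(0), a))   [R2 at 1.2.2]
3. m(pair(s(0), pair(0, m(a, s(a), a))), 0, m(0, s(0), a))  →  m(pair(s(0), pair(0, a)), 0, m(0, s(0), a))   [R2 at 1.2.2]
4. m(pair(s(0), pair(0, a)), 0, m(0, s(0), a))  →  m(0, s(0), a)   [R3 at ε]
5. m(0, s(0), a)  →  0   [R2 at ε]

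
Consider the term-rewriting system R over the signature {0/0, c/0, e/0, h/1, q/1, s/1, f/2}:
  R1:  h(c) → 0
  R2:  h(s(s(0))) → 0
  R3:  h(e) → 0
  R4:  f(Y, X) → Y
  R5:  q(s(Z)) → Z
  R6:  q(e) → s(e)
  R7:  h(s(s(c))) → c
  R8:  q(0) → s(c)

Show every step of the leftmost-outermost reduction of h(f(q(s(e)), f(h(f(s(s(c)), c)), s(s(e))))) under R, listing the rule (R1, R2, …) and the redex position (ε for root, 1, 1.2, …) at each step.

1. h(f(q(s(e)), f(h(f(s(s(c)), c)), s(s(e)))))  →  h(q(s(e)))   [R4 at 1]
2. h(q(s(e)))  →  h(e)   [R5 at 1]
3. h(e)  →  0   [R3 at ε]

0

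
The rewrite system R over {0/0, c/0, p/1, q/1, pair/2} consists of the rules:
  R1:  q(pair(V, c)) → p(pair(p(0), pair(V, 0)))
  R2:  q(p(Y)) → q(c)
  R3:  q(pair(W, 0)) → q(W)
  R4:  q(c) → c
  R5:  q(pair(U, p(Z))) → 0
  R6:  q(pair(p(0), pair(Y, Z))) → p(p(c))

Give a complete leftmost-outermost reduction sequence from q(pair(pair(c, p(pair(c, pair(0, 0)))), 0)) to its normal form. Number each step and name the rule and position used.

1. q(pair(pair(c, p(pair(c, pair(0, 0)))), 0))  →  q(pair(c, p(pair(c, pair(0, 0)))))   [R3 at ε]
2. q(pair(c, p(pair(c, pair(0, 0)))))  →  0   [R5 at ε]

0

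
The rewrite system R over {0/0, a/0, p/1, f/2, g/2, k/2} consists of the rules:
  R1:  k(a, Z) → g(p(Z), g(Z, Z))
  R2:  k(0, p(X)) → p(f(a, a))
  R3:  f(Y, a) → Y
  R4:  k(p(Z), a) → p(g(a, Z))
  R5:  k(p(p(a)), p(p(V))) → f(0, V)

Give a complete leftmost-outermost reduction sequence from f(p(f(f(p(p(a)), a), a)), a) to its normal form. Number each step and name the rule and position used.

p(p(p(a)))

1. f(p(f(f(p(p(a)), a), a)), a)  →  p(f(f(p(p(a)), a), a))   [R3 at ε]
2. p(f(f(p(p(a)), a), a))  →  p(f(p(p(a)), a))   [R3 at 1]
3. p(f(p(p(a)), a))  →  p(p(p(a)))   [R3 at 1]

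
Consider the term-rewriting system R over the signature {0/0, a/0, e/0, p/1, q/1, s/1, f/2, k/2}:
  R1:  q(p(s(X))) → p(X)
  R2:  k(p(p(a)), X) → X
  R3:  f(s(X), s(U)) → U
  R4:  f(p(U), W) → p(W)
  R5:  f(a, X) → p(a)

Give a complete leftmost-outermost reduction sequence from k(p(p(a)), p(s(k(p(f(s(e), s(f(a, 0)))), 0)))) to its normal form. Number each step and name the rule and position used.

1. k(p(p(a)), p(s(k(p(f(s(e), s(f(a, 0)))), 0))))  →  p(s(k(p(f(s(e), s(f(a, 0)))), 0)))   [R2 at ε]
2. p(s(k(p(f(s(e), s(f(a, 0)))), 0)))  →  p(s(k(p(f(a, 0)), 0)))   [R3 at 1.1.1.1]
3. p(s(k(p(f(a, 0)), 0)))  →  p(s(k(p(p(a)), 0)))   [R5 at 1.1.1.1]
4. p(s(k(p(p(a)), 0)))  →  p(s(0))   [R2 at 1.1]

p(s(0))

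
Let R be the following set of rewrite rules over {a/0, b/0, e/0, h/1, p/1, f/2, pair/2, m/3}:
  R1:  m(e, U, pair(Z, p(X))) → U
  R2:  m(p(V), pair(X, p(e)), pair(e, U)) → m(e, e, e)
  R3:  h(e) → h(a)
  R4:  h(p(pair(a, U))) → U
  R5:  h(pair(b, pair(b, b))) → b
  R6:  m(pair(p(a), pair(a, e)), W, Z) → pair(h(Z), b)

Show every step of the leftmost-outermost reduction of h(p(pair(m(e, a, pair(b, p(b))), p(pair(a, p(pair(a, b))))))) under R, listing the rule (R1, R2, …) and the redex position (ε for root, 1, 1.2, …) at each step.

p(pair(a, p(pair(a, b))))

1. h(p(pair(m(e, a, pair(b, p(b))), p(pair(a, p(pair(a, b)))))))  →  h(p(pair(a, p(pair(a, p(pair(a, b)))))))   [R1 at 1.1.1]
2. h(p(pair(a, p(pair(a, p(pair(a, b)))))))  →  p(pair(a, p(pair(a, b))))   [R4 at ε]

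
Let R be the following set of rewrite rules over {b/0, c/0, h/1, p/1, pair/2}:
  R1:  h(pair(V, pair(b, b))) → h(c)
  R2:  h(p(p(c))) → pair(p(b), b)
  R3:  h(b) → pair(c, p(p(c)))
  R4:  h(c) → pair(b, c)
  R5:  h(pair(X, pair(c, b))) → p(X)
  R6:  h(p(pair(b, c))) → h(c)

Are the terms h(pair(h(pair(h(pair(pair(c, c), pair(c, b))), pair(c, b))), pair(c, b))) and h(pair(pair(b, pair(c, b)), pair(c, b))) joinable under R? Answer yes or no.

Reduce t₁ = h(pair(h(pair(h(pair(pair(c, c), pair(c, b))), pair(c, b))), pair(c, b))):
1. h(pair(h(pair(h(pair(pair(c, c), pair(c, b))), pair(c, b))), pair(c, b)))  →  p(h(pair(h(pair(pair(c, c), pair(c, b))), pair(c, b))))   [R5 at ε]
2. p(h(pair(h(pair(pair(c, c), pair(c, b))), pair(c, b))))  →  p(p(h(pair(pair(c, c), pair(c, b)))))   [R5 at 1]
3. p(p(h(pair(pair(c, c), pair(c, b)))))  →  p(p(p(pair(c, c))))   [R5 at 1.1]

Reduce t₂ = h(pair(pair(b, pair(c, b)), pair(c, b))):
1. h(pair(pair(b, pair(c, b)), pair(c, b)))  →  p(pair(b, pair(c, b)))   [R5 at ε]

no — NF(t₁) = p(p(p(pair(c, c)))), NF(t₂) = p(pair(b, pair(c, b)))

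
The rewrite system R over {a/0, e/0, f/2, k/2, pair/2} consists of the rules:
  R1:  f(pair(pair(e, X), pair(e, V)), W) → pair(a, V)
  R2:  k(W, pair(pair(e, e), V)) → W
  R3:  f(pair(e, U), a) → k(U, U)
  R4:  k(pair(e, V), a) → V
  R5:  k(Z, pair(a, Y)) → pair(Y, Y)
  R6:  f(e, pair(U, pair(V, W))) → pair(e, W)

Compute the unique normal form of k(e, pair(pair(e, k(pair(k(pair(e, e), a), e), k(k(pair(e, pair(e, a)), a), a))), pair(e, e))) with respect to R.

1. k(e, pair(pair(e, k(pair(k(pair(e, e), a), e), k(k(pair(e, pair(e, a)), a), a))), pair(e, e)))  →  k(e, pair(pair(e, k(pair(e, e), k(k(pair(e, pair(e, a)), a), a))), pair(e, e)))   [R4 at 2.1.2.1.1]
2. k(e, pair(pair(e, k(pair(e, e), k(k(pair(e, pair(e, a)), a), a))), pair(e, e)))  →  k(e, pair(pair(e, k(pair(e, e), k(pair(e, a), a))), pair(e, e)))   [R4 at 2.1.2.2.1]
3. k(e, pair(pair(e, k(pair(e, e), k(pair(e, a), a))), pair(e, e)))  →  k(e, pair(pair(e, k(pair(e, e), a)), pair(e, e)))   [R4 at 2.1.2.2]
4. k(e, pair(pair(e, k(pair(e, e), a)), pair(e, e)))  →  k(e, pair(pair(e, e), pair(e, e)))   [R4 at 2.1.2]
5. k(e, pair(pair(e, e), pair(e, e)))  →  e   [R2 at ε]

e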